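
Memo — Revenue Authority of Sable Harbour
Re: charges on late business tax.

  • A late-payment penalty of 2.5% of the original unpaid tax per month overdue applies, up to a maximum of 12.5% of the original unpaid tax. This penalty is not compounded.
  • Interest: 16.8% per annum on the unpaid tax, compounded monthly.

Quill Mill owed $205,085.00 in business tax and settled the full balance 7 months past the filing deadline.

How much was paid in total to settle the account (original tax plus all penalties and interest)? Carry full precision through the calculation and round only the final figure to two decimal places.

$251,683.06

Penalty (uncapped): 7 × 2.5% × $205,085.00 = $35,889.88…; cap = 12.5% × $205,085.00 = $25,635.63… → penalty = $25,635.63…
Interest (16.8%/yr ÷ 12 = 1.4%/month): $205,085.00 × ((1 + 0.014)^7 − 1) = $20,962.4343…
Total = $205,085.00 + $25,635.6250 + $20,962.4343… = $251,683.06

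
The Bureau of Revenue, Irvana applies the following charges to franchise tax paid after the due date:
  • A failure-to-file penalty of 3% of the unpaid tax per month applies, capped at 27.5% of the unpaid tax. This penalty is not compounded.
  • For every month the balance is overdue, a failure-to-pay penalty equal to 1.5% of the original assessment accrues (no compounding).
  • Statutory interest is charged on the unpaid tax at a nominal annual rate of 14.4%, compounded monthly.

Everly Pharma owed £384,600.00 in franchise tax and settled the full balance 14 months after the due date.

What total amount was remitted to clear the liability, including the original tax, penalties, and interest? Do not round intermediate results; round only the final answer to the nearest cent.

£641,033.69

Failure-to-file: 14 × 3% × £384,600.00 = £161,532.00, capped at 27.5% × £384,600.00 = £105,765.00
Failure-to-pay penalty = 1.5% × £384,600.00 × 14 mo = £80,766.00
Interest (14.4%/yr ÷ 12 = 1.2%/month): £384,600.00 × ((1 + 0.012)^14 − 1) = £69,902.6869…
Total = £384,600.00 + £186,531.0000 + £69,902.6869… = £641,033.69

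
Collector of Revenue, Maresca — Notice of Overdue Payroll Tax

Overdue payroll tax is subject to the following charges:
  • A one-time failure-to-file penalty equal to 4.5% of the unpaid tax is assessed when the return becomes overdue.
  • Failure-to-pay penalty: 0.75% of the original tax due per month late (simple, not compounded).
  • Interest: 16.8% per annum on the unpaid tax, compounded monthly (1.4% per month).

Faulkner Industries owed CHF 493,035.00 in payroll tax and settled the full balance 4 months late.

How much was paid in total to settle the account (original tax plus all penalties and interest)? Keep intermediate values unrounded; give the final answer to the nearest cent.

Failure-to-file penalty: 4.5% × CHF 493,035.00 = CHF 22,186.58…
Failure-to-pay penalty = 0.75% × CHF 493,035.00 × 4 mo = CHF 14,791.05
Interest: CHF 493,035.00 × ((1 + 0.014)^4 − 1) = CHF 493,035.00 × 0.0571870… = CHF 28,195.1997…
Total = CHF 493,035.00 + CHF 36,977.6250 + CHF 28,195.1997… = CHF 558,207.82

CHF 558,207.82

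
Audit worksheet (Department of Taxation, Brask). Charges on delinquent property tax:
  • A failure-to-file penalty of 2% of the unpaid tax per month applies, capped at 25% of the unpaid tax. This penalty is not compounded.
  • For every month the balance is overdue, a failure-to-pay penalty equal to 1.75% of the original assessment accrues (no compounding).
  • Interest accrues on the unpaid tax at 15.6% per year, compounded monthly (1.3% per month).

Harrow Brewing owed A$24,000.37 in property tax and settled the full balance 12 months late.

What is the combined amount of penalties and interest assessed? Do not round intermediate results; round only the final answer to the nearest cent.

Failure-to-file: 12 × 2% × A$24,000.37 = A$5,760.09… (under the 25% cap)
Failure-to-pay penalty: 12 × 1.75% × A$24,000.37 = A$5,040.08…
Interest: A$24,000.37 × ((1 + 0.013)^12 − 1) = A$24,000.37 × 0.1676518… = A$4,023.7047…
Penalties + interest = A$10,800.1665 + A$4,023.7047… = A$14,823.87

A$14,823.87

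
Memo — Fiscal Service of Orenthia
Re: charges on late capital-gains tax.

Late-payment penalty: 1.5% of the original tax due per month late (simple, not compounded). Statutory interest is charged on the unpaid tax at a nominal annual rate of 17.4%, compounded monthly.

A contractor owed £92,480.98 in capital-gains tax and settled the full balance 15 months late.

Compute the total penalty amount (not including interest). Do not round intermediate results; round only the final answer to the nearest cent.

Late-payment penalty = 1.5% × £92,480.98 × 15 mo = £20,808.22…

£20,808.22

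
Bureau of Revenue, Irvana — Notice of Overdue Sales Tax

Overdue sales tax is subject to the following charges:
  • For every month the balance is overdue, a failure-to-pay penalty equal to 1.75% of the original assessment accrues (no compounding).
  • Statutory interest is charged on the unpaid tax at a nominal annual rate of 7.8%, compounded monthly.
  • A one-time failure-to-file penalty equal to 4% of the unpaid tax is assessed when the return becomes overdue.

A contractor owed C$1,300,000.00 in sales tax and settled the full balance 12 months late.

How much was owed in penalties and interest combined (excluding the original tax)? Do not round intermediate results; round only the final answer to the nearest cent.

C$430,104.75

Failure-to-file penalty: 4% × C$1,300,000.00 = C$52,000.00
Failure-to-pay penalty = 1.75% × C$1,300,000.00 × 12 mo = C$273,000.00
Interest (7.8%/yr ÷ 12 = 0.65%/month): C$1,300,000.00 × ((1 + 0.0065)^12 − 1) = C$105,104.7535…
Penalties + interest = C$325,000.0000 + C$105,104.7535… = C$430,104.75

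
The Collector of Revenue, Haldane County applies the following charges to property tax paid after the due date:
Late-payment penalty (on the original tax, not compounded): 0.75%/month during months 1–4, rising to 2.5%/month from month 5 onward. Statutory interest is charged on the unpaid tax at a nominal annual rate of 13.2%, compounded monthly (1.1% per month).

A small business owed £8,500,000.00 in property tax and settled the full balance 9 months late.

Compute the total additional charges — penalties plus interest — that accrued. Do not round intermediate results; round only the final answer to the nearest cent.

£2,196,992.19

Penalty, months 1–4: 4 × 0.75% × £8,500,000.00 = £255,000.00
Penalty, months 5–9: 5 × 2.5% × £8,500,000.00 = £1,062,500.00
Interest: £8,500,000.00 × ((1 + 0.011)^9 − 1) = £8,500,000.00 × 0.1034697… = £879,492.1883…
Penalties + interest = £1,317,500.0000 + £879,492.1883… = £2,196,992.19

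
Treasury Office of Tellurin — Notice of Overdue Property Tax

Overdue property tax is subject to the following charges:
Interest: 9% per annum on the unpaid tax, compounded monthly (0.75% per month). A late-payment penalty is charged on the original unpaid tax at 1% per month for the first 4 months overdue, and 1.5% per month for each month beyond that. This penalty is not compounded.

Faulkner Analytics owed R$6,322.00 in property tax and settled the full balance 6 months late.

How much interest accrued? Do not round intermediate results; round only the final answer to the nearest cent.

R$289.88

Interest: R$6,322.00 × ((1 + 0.0075)^6 − 1) = R$6,322.00 × 0.0458522… = R$289.8778…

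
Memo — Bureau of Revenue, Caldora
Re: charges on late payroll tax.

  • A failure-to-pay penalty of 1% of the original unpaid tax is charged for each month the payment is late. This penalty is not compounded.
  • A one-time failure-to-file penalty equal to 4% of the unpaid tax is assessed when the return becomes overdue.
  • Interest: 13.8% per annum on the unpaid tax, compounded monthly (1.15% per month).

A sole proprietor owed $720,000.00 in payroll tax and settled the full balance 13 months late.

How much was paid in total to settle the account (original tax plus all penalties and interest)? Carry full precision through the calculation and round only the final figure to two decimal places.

$957,789.53

Failure-to-file penalty: 4% × $720,000.00 = $28,800.00
Failure-to-pay penalty = 1% × $720,000.00 × 13 mo = $93,600.00
Interest: $720,000.00 × ((1 + 0.0115)^13 − 1) = $720,000.00 × 0.1602632… = $115,389.5317…
Total = $720,000.00 + $122,400.0000 + $115,389.5317… = $957,789.53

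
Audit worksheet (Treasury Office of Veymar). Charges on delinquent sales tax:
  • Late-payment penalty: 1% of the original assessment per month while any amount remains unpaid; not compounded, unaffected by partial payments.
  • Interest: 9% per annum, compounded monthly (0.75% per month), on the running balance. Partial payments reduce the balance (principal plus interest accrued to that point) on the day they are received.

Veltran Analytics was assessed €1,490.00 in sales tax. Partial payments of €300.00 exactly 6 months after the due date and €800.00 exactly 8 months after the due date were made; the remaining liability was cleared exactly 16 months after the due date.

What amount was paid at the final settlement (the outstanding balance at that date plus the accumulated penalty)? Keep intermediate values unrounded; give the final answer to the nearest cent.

€745.06

Balance at month 6: €1,490.0000 × (1 + 0.0075)^6 = €1,558.3198…
After €300.00 payment: €1,558.3198… − €300.00 = €1,258.3198…
Balance at month 8: €1,258.3198… × (1 + 0.0075)^2 = €1,277.2654…
After €800.00 payment: €1,277.2654… − €800.00 = €477.2654…
Balance at month 16: €477.2654… × (1 + 0.0075)^8 = €506.6644…
Penalty: 16 × 1% × €1,490.00 = €238.40
Final settlement = outstanding balance + penalty = €506.6644… + €238.40 = €745.06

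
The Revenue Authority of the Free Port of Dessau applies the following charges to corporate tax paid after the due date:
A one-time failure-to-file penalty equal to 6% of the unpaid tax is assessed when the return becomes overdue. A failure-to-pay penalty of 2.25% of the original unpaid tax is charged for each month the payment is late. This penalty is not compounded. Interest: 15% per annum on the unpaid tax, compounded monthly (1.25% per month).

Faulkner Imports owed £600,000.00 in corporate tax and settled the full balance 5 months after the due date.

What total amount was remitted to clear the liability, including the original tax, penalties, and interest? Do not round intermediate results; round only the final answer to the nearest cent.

£741,949.29

Failure-to-file penalty: 6% × £600,000.00 = £36,000.00
Failure-to-pay penalty: 5 × 2.25% × £600,000.00 = £67,500.00
Interest: £600,000.00 × ((1 + 0.0125)^5 − 1) = £600,000.00 × 0.0640822… = £38,449.2922…
Total = £600,000.00 + £103,500.0000 + £38,449.2922… = £741,949.29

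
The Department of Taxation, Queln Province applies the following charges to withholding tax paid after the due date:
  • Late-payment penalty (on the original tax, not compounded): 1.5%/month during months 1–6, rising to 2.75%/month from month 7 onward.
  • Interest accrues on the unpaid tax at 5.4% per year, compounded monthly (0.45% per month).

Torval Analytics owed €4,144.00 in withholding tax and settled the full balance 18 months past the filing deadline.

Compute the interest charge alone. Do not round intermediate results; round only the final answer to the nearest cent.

€348.82

Interest: €4,144.00 × ((1 + 0.0045)^18 − 1) = €4,144.00 × 0.0841739… = €348.8166…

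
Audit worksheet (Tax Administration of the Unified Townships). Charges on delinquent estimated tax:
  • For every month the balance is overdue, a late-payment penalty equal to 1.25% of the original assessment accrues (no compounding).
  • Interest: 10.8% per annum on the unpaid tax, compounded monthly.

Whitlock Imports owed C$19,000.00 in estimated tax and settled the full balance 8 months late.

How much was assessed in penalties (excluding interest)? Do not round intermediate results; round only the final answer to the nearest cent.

C$1,900.00

Late-payment penalty = 1.25% × C$19,000.00 × 8 mo = C$1,900.00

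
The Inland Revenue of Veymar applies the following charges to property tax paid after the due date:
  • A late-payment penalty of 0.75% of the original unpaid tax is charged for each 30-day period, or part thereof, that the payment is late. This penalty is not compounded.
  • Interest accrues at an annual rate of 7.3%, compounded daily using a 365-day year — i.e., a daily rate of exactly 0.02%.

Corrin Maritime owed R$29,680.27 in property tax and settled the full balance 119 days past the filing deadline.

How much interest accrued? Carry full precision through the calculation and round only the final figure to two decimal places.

Interest: R$29,680.27 × ((1 + 0.0002)^119 − 1) = R$29,680.27 × 0.02408304… = R$714.7912…

R$714.79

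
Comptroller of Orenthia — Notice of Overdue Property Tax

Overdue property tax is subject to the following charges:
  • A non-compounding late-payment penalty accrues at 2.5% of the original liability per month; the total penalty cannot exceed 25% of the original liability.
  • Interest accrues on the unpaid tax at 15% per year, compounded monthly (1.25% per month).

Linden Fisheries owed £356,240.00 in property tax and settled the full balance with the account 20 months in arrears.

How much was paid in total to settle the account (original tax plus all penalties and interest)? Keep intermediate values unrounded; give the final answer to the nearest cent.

£545,772.94

Penalty (uncapped): 20 × 2.5% × £356,240.00 = £178,120.00; cap = 25% × £356,240.00 = £89,060.00 → penalty = £89,060.00
Interest: £356,240.00 × ((1 + 0.0125)^20 − 1) = £356,240.00 × 0.2820372… = £100,472.9434…
Total = £356,240.00 + £89,060.0000 + £100,472.9434… = £545,772.94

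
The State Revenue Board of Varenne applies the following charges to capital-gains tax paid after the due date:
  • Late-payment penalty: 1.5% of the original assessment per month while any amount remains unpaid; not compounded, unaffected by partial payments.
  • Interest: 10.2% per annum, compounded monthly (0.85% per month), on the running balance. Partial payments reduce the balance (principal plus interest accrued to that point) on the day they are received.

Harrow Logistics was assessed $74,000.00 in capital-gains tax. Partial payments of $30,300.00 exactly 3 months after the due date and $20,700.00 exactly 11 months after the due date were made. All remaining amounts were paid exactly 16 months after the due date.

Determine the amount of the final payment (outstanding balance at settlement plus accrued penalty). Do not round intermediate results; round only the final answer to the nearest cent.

Balance at month 3: $74,000.0000 × (1 + 0.0085)^3 = $75,903.0849…
After $30,300.00 payment: $75,903.0849… − $30,300.00 = $45,603.0849…
Balance at month 11: $45,603.0849… × (1 + 0.0085)^8 = $48,797.9349…
After $20,700.00 payment: $48,797.9349… − $20,700.00 = $28,097.9349…
Balance at month 16: $28,097.9349… × (1 + 0.0085)^5 = $29,312.5712…
Penalty: 16 × 1.5% × $74,000.00 = $17,760.00
Final settlement = outstanding balance + penalty = $29,312.5712… + $17,760.00 = $47,072.57

$47,072.57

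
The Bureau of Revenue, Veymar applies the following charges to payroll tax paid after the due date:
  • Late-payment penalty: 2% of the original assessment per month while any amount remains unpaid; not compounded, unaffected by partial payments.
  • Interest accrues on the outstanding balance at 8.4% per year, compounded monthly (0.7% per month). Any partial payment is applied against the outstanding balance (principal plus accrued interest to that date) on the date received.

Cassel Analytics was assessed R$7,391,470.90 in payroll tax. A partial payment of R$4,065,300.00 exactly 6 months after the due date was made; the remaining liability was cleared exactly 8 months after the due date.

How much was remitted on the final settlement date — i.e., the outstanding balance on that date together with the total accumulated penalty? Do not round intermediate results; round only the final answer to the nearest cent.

Balance at month 6: R$7,391,470.9000 × (1 + 0.007)^6 = R$7,707,396.3814…
After R$4,065,300.00 payment: R$7,707,396.3814… − R$4,065,300.00 = R$3,642,096.3814…
Balance at month 8: R$3,642,096.3814… × (1 + 0.007)^2 = R$3,693,264.1934…
Penalty: 8 × 2% × R$7,391,470.90 = R$1,182,635.34…
Final settlement = outstanding balance + penalty = R$3,693,264.1934… + R$1,182,635.34… = R$4,875,899.54

R$4,875,899.54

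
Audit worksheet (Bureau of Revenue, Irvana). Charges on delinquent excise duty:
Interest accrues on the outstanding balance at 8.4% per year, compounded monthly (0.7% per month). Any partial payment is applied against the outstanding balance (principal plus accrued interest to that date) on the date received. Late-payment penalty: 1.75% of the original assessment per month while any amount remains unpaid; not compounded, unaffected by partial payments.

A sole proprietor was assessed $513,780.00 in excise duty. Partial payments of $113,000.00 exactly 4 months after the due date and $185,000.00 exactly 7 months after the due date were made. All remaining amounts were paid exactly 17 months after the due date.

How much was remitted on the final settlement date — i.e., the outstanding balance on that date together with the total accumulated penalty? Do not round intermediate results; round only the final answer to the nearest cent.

$409,224.22

Balance at month 4: $513,780.0000 × (1 + 0.007)^4 = $528,317.5975…
After $113,000.00 payment: $528,317.5975… − $113,000.00 = $415,317.5975…
Balance at month 7: $415,317.5975… × (1 + 0.007)^3 = $424,100.4611…
After $185,000.00 payment: $424,100.4611… − $185,000.00 = $239,100.4611…
Balance at month 17: $239,100.4611… × (1 + 0.007)^10 = $256,374.6729…
Penalty: 17 × 1.75% × $513,780.00 = $152,849.55
Final settlement = outstanding balance + penalty = $256,374.6729… + $152,849.55 = $409,224.22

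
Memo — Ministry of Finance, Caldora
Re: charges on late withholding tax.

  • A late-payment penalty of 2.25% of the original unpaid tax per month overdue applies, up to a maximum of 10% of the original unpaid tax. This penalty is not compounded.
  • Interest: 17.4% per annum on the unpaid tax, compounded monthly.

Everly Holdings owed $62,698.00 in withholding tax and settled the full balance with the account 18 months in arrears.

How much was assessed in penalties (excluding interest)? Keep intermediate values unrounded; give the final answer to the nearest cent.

$6,269.80

Penalty (uncapped): 18 × 2.25% × $62,698.00 = $25,392.69; cap = 10% × $62,698.00 = $6,269.80 → penalty = $6,269.80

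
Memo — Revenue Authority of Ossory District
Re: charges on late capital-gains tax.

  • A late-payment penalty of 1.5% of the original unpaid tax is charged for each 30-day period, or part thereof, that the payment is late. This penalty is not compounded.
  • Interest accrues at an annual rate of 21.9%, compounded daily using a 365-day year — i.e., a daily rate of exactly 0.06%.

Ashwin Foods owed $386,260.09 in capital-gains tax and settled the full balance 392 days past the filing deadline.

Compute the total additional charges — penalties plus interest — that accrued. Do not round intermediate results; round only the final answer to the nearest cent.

$183,501.56

Penalty periods: ⌈392/30⌉ = 14; penalty = 14 × 1.5% × $386,260.09 = $81,114.62…
Interest: $386,260.09 × ((1 + 0.0006)^392 − 1) = $386,260.09 × 0.26507254… = $102,386.9450…
Penalties + interest = $81,114.6189 + $102,386.9450… = $183,501.56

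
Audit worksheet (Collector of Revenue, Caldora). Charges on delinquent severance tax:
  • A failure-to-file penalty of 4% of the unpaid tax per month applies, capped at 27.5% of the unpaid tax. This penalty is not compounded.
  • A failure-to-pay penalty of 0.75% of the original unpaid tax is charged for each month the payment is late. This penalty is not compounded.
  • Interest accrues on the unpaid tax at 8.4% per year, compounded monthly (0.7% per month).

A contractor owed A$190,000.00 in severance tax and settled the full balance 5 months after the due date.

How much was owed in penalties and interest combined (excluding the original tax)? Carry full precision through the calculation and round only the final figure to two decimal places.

A$51,868.75

Failure-to-file: 5 × 4% × A$190,000.00 = A$38,000.00 (under the 27.5% cap)
Failure-to-pay penalty = 0.75% × A$190,000.00 × 5 mo = A$7,125.00
Interest: A$190,000.00 × ((1 + 0.007)^5 − 1) = A$190,000.00 × 0.0354934… = A$6,743.7540…
Penalties + interest = A$45,125.0000 + A$6,743.7540… = A$51,868.75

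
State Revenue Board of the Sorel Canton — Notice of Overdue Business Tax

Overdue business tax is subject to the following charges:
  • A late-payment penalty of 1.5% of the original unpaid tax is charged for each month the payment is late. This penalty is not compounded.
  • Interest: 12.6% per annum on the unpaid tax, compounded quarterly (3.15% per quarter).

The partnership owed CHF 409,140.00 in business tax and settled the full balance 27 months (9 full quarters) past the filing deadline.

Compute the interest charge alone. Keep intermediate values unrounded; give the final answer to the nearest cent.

Interest: CHF 409,140.00 × ((1 + 0.0315)^9 − 1) = CHF 409,140.00 × 0.3219745… = CHF 131,732.6629…

CHF 131,732.66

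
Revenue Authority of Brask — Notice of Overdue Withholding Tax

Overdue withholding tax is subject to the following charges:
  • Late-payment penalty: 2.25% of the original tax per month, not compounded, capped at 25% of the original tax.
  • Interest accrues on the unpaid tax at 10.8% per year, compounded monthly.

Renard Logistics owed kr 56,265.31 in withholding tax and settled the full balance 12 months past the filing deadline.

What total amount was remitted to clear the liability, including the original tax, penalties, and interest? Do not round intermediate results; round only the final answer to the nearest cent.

kr 76,718.29

Penalty (uncapped): 12 × 2.25% × kr 56,265.31 = kr 15,191.63…; cap = 25% × kr 56,265.31 = kr 14,066.33… → penalty = kr 14,066.33…
Interest (10.8%/yr ÷ 12 = 0.9%/month): kr 56,265.31 × ((1 + 0.009)^12 − 1) = kr 6,386.6570…
Total = kr 56,265.31 + kr 14,066.3275 + kr 6,386.6570… = kr 76,718.29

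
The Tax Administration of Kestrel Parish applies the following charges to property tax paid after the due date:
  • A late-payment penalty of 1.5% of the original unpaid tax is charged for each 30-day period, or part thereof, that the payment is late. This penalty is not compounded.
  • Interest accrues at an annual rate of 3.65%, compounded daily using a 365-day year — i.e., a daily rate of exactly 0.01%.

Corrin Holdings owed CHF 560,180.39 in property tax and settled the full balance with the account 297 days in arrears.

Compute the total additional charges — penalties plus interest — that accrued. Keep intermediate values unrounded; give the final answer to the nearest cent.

Penalty periods: ⌈297/30⌉ = 10; penalty = 10 × 1.5% × CHF 560,180.39 = CHF 84,027.06…
Interest: CHF 560,180.39 × ((1 + 0.0001)^297 − 1) = CHF 560,180.39 × 0.03014391… = CHF 16,886.0297…
Penalties + interest = CHF 84,027.0585 + CHF 16,886.0297… = CHF 100,913.09

CHF 100,913.09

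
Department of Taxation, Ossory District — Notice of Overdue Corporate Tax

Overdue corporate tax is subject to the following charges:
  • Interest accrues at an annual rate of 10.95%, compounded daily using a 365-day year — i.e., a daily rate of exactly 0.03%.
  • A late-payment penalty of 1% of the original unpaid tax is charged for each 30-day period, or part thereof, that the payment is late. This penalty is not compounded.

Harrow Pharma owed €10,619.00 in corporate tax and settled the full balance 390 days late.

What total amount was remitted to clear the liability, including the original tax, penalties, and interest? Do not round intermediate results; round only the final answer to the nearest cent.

Penalty periods: ⌈390/30⌉ = 13; penalty = 13 × 1% × €10,619.00 = €1,380.47
Interest: €10,619.00 × ((1 + 0.0003)^390 − 1) = €10,619.00 × 0.12409971… = €1,317.8148…
Total = €10,619.00 + €1,380.4700 + €1,317.8148… = €13,317.28

€13,317.28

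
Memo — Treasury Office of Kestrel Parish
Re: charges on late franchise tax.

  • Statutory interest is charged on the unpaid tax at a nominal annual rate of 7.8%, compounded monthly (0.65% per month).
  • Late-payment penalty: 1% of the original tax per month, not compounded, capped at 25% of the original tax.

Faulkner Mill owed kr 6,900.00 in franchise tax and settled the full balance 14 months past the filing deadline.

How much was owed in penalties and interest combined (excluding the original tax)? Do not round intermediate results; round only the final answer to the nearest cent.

Penalty: 14 × 1% × kr 6,900.00 = kr 966.00 (below the 25% cap of kr 1,725.00)
Interest: kr 6,900.00 × ((1 + 0.0065)^14 − 1) = kr 6,900.00 × 0.0949465… = kr 655.1310…
Penalties + interest = kr 966.0000 + kr 655.1310… = kr 1,621.13

kr 1,621.13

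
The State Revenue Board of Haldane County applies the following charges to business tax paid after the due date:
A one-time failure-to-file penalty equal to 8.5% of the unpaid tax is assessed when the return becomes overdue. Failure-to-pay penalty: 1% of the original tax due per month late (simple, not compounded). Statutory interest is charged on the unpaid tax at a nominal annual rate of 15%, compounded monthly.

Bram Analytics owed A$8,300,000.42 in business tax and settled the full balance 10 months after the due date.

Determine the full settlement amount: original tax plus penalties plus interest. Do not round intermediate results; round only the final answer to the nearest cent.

Failure-to-file penalty: 8.5% × A$8,300,000.42 = A$705,500.04…
Failure-to-pay penalty: 10 × 1% × A$8,300,000.42 = A$830,000.04…
Interest (15%/yr ÷ 12 = 1.25%/month): A$8,300,000.42 × ((1 + 0.0125)^10 − 1) = A$1,097,847.9418…
Total = A$8,300,000.42 + A$1,535,500.0777 + A$1,097,847.9418… = A$10,933,348.44

A$10,933,348.44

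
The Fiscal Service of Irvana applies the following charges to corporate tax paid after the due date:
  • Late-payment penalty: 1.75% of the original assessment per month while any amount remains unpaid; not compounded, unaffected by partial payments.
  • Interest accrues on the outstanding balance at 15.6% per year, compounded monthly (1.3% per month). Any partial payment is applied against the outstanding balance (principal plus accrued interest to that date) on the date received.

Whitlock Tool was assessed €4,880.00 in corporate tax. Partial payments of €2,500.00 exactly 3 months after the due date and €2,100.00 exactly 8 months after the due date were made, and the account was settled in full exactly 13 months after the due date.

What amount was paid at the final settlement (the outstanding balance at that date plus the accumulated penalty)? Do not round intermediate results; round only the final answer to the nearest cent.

€1,797.63

Balance at month 3: €4,880.0000 × (1 + 0.013)^3 = €5,072.8049…
After €2,500.00 payment: €5,072.8049… − €2,500.00 = €2,572.8049…
Balance at month 8: €2,572.8049… × (1 + 0.013)^5 = €2,744.4421…
After €2,100.00 payment: €2,744.4421… − €2,100.00 = €644.4421…
Balance at month 13: €644.4421… × (1 + 0.013)^5 = €687.4342…
Penalty: 13 × 1.75% × €4,880.00 = €1,110.20
Final settlement = outstanding balance + penalty = €687.4342… + €1,110.20 = €1,797.63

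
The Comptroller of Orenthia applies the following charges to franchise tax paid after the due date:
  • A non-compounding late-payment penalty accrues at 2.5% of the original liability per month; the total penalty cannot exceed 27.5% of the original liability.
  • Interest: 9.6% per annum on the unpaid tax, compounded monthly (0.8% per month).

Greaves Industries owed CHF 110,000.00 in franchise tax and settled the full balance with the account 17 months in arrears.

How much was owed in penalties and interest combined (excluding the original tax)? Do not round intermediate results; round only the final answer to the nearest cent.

Penalty (uncapped): 17 × 2.5% × CHF 110,000.00 = CHF 46,750.00; cap = 27.5% × CHF 110,000.00 = CHF 30,250.00 → penalty = CHF 30,250.00
Interest: CHF 110,000.00 × ((1 + 0.008)^17 − 1) = CHF 110,000.00 × 0.1450621… = CHF 15,956.8326…
Penalties + interest = CHF 30,250.0000 + CHF 15,956.8326… = CHF 46,206.83

CHF 46,206.83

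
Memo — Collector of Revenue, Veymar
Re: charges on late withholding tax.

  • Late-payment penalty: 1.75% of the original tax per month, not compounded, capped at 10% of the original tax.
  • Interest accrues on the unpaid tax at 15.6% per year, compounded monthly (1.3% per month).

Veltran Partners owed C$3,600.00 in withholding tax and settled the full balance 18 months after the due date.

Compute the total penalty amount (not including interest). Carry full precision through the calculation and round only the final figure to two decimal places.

Penalty (uncapped): 18 × 1.75% × C$3,600.00 = C$1,134.00; cap = 10% × C$3,600.00 = C$360.00 → penalty = C$360.00

C$360.00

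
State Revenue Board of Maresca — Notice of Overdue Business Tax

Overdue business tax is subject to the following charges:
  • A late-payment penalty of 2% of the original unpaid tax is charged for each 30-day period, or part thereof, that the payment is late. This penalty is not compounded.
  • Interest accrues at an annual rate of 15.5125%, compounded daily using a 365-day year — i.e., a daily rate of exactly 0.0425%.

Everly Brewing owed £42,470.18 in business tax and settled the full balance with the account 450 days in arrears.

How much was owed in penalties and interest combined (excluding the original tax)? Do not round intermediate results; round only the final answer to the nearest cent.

Penalty periods: ⌈450/30⌉ = 15; penalty = 15 × 2% × £42,470.18 = £12,741.05…
Interest: £42,470.18 × ((1 + 0.000425)^450 − 1) = £42,470.18 × 0.21071291… = £8,949.0154…
Penalties + interest = £12,741.0540 + £8,949.0154… = £21,690.07

£21,690.07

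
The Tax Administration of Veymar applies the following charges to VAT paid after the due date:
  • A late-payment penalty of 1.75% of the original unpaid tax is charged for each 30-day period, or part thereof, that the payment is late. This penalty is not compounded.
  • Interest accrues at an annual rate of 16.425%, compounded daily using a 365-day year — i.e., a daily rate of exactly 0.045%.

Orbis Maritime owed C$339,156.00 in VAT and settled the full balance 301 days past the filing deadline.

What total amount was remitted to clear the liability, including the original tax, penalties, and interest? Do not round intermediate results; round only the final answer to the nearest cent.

Penalty periods: ⌈301/30⌉ = 11; penalty = 11 × 1.75% × C$339,156.00 = C$65,287.53
Interest: C$339,156.00 × ((1 + 0.00045)^301 − 1) = C$339,156.00 × 0.14501706… = C$49,183.4046…
Total = C$339,156.00 + C$65,287.5300 + C$49,183.4046… = C$453,626.93

C$453,626.93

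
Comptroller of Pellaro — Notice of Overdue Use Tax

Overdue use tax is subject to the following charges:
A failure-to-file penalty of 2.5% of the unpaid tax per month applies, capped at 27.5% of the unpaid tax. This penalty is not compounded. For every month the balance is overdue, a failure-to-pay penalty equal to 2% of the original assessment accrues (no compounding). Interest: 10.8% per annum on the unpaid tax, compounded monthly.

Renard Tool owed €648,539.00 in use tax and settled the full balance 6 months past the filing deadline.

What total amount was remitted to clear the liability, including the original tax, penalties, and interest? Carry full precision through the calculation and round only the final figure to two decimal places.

€859,463.13

Failure-to-file: 6 × 2.5% × €648,539.00 = €97,280.85 (under the 27.5% cap)
Failure-to-pay penalty = 2% × €648,539.00 × 6 mo = €77,824.68
Interest (10.8%/yr ÷ 12 = 0.9%/month): €648,539.00 × ((1 + 0.009)^6 − 1) = €35,818.6006…
Total = €648,539.00 + €175,105.5300 + €35,818.6006… = €859,463.13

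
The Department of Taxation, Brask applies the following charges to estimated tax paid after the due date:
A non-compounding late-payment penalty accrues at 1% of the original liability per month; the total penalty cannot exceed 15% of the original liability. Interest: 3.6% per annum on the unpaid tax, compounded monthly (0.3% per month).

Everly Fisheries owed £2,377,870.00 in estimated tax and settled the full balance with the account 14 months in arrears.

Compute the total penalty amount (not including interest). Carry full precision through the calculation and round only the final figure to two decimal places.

£332,901.80

Penalty: 14 × 1% × £2,377,870.00 = £332,901.80 (below the 15% cap of £356,680.50)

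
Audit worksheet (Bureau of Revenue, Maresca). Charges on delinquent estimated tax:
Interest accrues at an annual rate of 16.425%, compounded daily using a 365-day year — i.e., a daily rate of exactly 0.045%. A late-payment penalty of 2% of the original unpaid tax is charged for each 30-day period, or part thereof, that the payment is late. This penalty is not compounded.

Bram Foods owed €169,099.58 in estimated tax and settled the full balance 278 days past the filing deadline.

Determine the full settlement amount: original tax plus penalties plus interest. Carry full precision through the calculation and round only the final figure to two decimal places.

Penalty periods: ⌈278/30⌉ = 10; penalty = 10 × 2% × €169,099.58 = €33,819.92…
Interest: €169,099.58 × ((1 + 0.00045)^278 − 1) = €169,099.58 × 0.13322989… = €22,529.1176…
Total = €169,099.58 + €33,819.9160 + €22,529.1176… = €225,448.61

€225,448.61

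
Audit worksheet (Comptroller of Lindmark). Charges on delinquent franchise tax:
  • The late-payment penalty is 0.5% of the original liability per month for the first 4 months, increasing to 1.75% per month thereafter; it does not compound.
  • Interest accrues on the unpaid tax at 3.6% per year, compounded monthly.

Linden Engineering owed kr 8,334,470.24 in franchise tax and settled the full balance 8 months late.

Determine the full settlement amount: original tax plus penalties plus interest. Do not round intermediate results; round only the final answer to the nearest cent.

Penalty, months 1–4: 4 × 0.5% × kr 8,334,470.24 = kr 166,689.40…
Penalty, months 5–8: 4 × 1.75% × kr 8,334,470.24 = kr 583,412.92…
Interest (3.6%/yr ÷ 12 = 0.3%/month): kr 8,334,470.24 × ((1 + 0.003)^8 − 1) = kr 202,140.2213…
Total = kr 8,334,470.24 + kr 750,102.3216 + kr 202,140.2213… = kr 9,286,712.78

kr 9,286,712.78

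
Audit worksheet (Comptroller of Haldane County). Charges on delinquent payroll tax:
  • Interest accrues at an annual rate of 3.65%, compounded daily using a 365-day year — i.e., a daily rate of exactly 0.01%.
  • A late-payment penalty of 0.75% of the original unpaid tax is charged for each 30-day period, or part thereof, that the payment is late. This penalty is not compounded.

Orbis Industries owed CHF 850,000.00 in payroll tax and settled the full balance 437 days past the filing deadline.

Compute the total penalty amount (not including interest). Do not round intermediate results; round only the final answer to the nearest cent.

CHF 95,625.00

Penalty periods: ⌈437/30⌉ = 15; penalty = 15 × 0.75% × CHF 850,000.00 = CHF 95,625.00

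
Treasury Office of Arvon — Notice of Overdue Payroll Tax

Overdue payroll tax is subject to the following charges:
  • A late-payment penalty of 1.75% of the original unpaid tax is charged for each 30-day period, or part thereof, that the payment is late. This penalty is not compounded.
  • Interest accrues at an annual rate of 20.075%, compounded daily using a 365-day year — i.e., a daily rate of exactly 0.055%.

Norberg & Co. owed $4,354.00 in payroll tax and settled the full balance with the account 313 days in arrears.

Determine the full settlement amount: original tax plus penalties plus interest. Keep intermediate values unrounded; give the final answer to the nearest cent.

Penalty periods: ⌈313/30⌉ = 11; penalty = 11 × 1.75% × $4,354.00 = $838.15…
Interest: $4,354.00 × ((1 + 0.00055)^313 − 1) = $4,354.00 × 0.18779979… = $817.6803…
Total = $4,354.00 + $838.1450 + $817.6803… = $6,009.83

$6,009.83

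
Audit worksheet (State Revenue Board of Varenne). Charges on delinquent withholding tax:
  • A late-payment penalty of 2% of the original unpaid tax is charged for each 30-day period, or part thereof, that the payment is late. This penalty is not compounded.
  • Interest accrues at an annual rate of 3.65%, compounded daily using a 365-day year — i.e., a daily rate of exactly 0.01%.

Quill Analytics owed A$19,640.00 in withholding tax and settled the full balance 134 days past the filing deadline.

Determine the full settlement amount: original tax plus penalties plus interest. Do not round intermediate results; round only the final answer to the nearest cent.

Penalty periods: ⌈134/30⌉ = 5; penalty = 5 × 2% × A$19,640.00 = A$1,964.00
Interest: A$19,640.00 × ((1 + 0.0001)^134 − 1) = A$19,640.00 × 0.01348950… = A$264.9338…
Total = A$19,640.00 + A$1,964.0000 + A$264.9338… = A$21,868.93

A$21,868.93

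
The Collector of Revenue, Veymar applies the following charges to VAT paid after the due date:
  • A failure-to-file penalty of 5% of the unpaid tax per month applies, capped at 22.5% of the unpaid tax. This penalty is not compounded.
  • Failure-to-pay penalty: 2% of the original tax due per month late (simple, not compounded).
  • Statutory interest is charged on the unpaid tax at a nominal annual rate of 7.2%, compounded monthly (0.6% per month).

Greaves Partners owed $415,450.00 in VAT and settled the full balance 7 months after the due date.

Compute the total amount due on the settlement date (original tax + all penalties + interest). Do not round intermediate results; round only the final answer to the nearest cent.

Failure-to-file: 7 × 5% × $415,450.00 = $145,407.50, capped at 22.5% × $415,450.00 = $93,476.25
Failure-to-pay penalty: 7 × 2% × $415,450.00 = $58,163.00
Interest: $415,450.00 × ((1 + 0.006)^7 − 1) = $415,450.00 × 0.0427636… = $17,766.1399…
Total = $415,450.00 + $151,639.2500 + $17,766.1399… = $584,855.39

$584,855.39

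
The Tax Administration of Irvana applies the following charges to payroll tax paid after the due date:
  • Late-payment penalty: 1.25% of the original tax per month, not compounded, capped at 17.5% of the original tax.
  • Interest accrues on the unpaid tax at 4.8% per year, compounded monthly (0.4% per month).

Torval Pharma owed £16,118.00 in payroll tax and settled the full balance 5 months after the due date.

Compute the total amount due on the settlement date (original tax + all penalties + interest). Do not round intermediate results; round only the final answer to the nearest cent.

£17,450.32

Penalty: 5 × 1.25% × £16,118.00 = £1,007.38… (below the 17.5% cap of £2,820.65)
Interest: £16,118.00 × ((1 + 0.004)^5 − 1) = £16,118.00 × 0.0201606… = £324.9492…
Total = £16,118.00 + £1,007.3750 + £324.9492… = £17,450.32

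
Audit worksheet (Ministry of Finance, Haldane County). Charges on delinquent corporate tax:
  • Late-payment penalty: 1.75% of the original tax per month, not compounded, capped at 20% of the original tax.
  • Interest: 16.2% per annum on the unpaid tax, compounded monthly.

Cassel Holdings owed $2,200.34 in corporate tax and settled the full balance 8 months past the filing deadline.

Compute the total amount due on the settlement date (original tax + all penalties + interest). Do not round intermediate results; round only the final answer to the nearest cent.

Penalty: 8 × 1.75% × $2,200.34 = $308.05… (below the 20% cap of $440.07…)
Interest (16.2%/yr ÷ 12 = 1.35%/month): $2,200.34 × ((1 + 0.0135)^8 − 1) = $249.1734…
Total = $2,200.34 + $308.0476 + $249.1734… = $2,757.56

$2,757.56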